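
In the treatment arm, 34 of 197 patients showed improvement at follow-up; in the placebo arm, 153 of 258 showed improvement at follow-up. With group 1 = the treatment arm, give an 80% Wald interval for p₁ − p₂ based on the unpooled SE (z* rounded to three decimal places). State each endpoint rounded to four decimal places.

p̂₁ = 34/197 = 0.17259, p̂₂ = 153/258 = 0.59302; p̂₁ − p̂₂ = -0.42043.
SE = √(0.000724883 + 0.000935452) = √0.001660335 = 0.040747.
z* = 1.282 at the 80% level. Margin = 1.282·0.040747 = 0.05224.
So the interval runs from -0.4727 to -0.3682.

(-0.4727, -0.3682)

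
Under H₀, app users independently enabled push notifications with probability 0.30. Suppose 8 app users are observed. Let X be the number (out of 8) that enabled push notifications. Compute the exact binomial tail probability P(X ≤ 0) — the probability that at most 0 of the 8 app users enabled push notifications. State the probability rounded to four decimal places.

X ~ Binomial(n=8, p=0.30).
P(X ≤ 0) = C(8,0)·0.30^0·0.70^8.
= 0.057648 = 0.0576.

P = 0.0576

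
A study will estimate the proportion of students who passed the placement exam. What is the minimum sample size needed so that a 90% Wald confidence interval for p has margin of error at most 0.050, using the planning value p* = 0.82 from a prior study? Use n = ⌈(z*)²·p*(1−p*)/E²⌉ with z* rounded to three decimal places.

n = 160

For 90% confidence, z* = 1.645.
p*(1−p*) = 0.1476.
Required n before rounding: 2.706025 × 0.1476 / 0.050² = 159.764.
Rounding up, n = 160.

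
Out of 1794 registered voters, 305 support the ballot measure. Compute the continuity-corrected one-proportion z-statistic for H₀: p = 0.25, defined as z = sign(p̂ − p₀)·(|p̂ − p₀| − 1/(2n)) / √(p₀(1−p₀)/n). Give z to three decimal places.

z = -7.797

With x = 305 successes in n = 1794, p̂ = 0.17001. p̂ − p₀ = -0.079989.
Continuity correction 1/(2n) = 1/3588 = 0.000279.
Corrected numerator: |-0.079989| − 0.000279 = 0.079710.
Under H₀, SE = √(p₀(1−p₀)/n) = √(0.25·0.75/1794) = √0.000104515 = 0.010223.
z = (−)0.079710/0.010223 = -7.797.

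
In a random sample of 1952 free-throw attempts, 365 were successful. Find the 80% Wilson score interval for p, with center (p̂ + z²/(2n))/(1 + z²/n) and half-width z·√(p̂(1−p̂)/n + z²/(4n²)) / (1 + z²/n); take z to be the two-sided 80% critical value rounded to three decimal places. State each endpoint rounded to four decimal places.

(0.1759, 0.1986)

Here p̂ = 365/1952 = 0.18699 and z = 1.282 (z² = 1.643524).
1 + z²/n = 1.000842.
Adjusted center: (0.18699 + z²/(2n))/1.000842 = 0.18725.
Radicand: p̂(1−p̂)/n + z²/(4n²) = 0.000077881 + 0.000000108 = 0.000077989.
Half-width = z·√(radicand)/denom = 1.282·0.008831/1.000842 = 0.01131.
CI: 0.18725 ± 0.01131 = (0.1759, 0.1986).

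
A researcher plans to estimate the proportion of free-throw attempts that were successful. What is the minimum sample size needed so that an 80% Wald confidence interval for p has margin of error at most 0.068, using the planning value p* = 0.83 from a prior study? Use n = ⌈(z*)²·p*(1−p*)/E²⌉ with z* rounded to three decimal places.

n = 51

For 80% confidence, z* = 1.282.
p*(1−p*) = 0.1411.
Required n before rounding: 1.643524 × 0.1411 / 0.068² = 50.152.
Rounding up, n = 51.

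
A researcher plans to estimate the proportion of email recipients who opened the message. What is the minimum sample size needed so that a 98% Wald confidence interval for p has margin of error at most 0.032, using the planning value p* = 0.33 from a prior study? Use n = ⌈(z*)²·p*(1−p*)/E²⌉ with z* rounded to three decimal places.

For 98% confidence, z* = 2.326.
p*(1−p*) = 0.33·0.67 = 0.2211.
Required n before rounding: 5.410276 × 0.2211 / 0.032² = 1168.176.
Rounding up, n = 1169.

n = 1169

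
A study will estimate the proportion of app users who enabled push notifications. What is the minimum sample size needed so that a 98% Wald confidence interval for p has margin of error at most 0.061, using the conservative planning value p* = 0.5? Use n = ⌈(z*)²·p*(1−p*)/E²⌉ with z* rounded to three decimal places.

n = 364

z* = 2.326 at the 98% level.
p*(1−p*) = 0.2500.
Required n before rounding: 5.410276 × 0.2500 / 0.061² = 363.496.
⌈363.496⌉ = 364.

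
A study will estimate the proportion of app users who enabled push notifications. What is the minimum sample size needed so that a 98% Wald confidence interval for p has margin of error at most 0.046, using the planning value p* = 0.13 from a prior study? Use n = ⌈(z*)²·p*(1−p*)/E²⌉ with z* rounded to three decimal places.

For 98% confidence, z* = 2.326.
p*(1−p*) = 0.13·0.87 = 0.1131.
(z*)²·p*(1−p*)/E² = 5.410276·0.1131/0.002116 = 289.179.
Rounding up, n = 290.

n = 290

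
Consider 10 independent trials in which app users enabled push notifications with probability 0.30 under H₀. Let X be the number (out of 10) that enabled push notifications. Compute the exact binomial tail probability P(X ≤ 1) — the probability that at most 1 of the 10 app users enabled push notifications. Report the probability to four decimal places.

X ~ Binomial(n=10, p=0.30).
P(X ≤ 1) = C(10,0)·0.30^0·0.70^10 + C(10,1)·0.30^1·0.70^9.
= 0.028248 + 0.121061 = 0.1493.

P = 0.1493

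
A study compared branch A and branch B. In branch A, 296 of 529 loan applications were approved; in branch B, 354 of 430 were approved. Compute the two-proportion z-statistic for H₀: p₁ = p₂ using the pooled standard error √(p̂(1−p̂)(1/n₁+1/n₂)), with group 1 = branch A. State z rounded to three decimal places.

z = -8.691

Sample proportions: p̂₁ = 296/529 = 0.55955 and p̂₂ = 354/430 = 0.82326.
Pooling: p̂ = 650/959 = 0.67779.
Pooled SE = √[0.2183909·0.00421594] ≈ 0.030343.
z = (p̂₁ − p̂₂)/SE = (0.55955 − 0.82326)/0.030343 = -0.26371/0.030343 = -8.691.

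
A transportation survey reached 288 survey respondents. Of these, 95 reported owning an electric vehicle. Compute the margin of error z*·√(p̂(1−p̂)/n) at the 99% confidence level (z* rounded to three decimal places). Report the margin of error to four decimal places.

With x = 95 successes in n = 288, p̂ = 0.32986.
SE = √(p̂(1−p̂)/n) = √(0.221053/288) = 0.027705.
For 99% confidence, z* = 2.576.
So ME = 0.0714.

ME = 0.0714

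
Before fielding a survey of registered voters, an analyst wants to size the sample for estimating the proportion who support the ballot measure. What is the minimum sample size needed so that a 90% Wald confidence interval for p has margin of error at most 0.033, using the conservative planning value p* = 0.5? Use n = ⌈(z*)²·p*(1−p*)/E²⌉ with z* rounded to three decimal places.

n = 622

The 90% critical value is z* = 1.645.
p*(1−p*) = 0.50·0.50 = 0.2500.
Required n before rounding: 2.706025 × 0.2500 / 0.033² = 621.218.
Rounding up, n = 622.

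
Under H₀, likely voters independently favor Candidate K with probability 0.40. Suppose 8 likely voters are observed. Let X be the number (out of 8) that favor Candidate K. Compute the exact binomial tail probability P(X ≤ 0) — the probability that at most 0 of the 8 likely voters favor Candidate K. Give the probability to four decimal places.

X is binomial with n = 8 and p = 0.40.
P(X ≤ 0) = C(8,0)·0.40^0·0.60^8.
= 0.016796 = 0.0168.

P = 0.0168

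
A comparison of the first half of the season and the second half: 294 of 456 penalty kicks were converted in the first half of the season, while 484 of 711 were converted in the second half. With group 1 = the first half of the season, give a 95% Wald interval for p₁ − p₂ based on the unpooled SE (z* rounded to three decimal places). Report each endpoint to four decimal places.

(-0.0917, 0.0197)

p̂₁ = 0.64474, p̂₂ = 0.68073, so the observed difference is -0.03599.
Unpooled SE = √(p̂₁(1−p̂₁)/n₁ + p̂₂(1−p̂₂)/n₂) = √(0.000502305 + 0.000305677) = 0.028425.
The 95% critical value is z* = 1.960. Margin = 1.960·0.028425 = 0.05571.
Interval: -0.03599 ± 0.05571 → (-0.0917, 0.0197).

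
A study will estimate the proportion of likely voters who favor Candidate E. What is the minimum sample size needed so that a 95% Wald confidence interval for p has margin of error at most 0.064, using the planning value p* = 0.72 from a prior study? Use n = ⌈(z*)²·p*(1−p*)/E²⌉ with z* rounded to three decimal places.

z* = 1.960 at the 95% level.
p*(1−p*) = 0.2016.
(z*)²·p*(1−p*)/E² = 3.841600·0.2016/0.004096 = 189.079.
⌈189.079⌉ = 190.

n = 190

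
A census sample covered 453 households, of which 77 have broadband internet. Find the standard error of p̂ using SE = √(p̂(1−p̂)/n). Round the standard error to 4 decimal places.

The sample proportion is 77/453 = 0.16998.
p̂(1−p̂) = 0.16998·0.83002 = 0.141087.
SE = √(0.141087/453) = 0.0176.

SE = 0.0176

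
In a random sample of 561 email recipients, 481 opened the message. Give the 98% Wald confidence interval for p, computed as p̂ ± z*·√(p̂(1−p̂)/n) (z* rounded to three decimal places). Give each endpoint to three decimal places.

(0.823, 0.892)

Sample proportion p̂ = 481/561 = 0.85740.
Standard error of p̂: √(0.122267/561) = √0.000217945 = 0.014763.
The 98% critical value is z* = 2.326.
Margin of error: 2.326 × 0.014763 = 0.03434.
CI: 0.85740 ± 0.03434 = (0.823, 0.892).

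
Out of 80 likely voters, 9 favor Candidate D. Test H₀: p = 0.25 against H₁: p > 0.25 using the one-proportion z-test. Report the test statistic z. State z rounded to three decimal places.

The sample proportion is 9/80 = 0.11250.
Null standard error: √(0.25·0.75/80) = √0.002343750 = 0.048412.
z = (p̂ − p₀)/SE = (0.11250 − 0.25)/0.048412 = -2.840.

z = -2.840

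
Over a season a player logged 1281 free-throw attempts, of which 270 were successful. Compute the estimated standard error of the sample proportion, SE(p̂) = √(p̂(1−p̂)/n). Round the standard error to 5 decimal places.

SE = 0.01140

Sample proportion p̂ = 270/1281 = 0.21077.
p̂(1−p̂) = 0.166346.
SE = √(0.166346/1281) = √0.000129856 = 0.01140.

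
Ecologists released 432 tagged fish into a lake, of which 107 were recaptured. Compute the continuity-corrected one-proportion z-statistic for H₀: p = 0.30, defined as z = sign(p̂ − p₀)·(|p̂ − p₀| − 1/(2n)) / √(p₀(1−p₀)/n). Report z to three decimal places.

Sample proportion p̂ = 107/432 = 0.24769. p̂ − p₀ = -0.052315.
Continuity correction 1/(2n) = 1/864 = 0.001157.
Corrected numerator: |-0.052315| − 0.001157 = 0.051158.
Under H₀, SE = √(p₀(1−p₀)/n) = √(0.30·0.70/432) = √0.000486111 = 0.022048.
z = −0.051158/0.022048 = -2.320.

z = -2.320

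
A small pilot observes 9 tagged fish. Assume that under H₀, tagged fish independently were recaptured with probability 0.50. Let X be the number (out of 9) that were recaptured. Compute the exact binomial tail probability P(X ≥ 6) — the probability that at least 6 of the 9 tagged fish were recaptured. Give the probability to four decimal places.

X ~ Binomial(n=9, p=0.50).
P(X ≥ 6) = C(9,6)·0.50^6·0.50^3 + C(9,7)·0.50^7·0.50^2 + C(9,8)·0.50^8·0.50^1 + C(9,9)·0.50^9·0.50^0.
= 0.164062 + 0.070312 + 0.017578 + 0.001953 = 0.2539.

P = 0.2539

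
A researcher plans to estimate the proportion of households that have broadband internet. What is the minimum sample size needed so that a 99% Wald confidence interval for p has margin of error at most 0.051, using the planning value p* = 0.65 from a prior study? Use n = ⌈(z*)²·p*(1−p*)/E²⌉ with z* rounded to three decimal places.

n = 581

z* = 2.576 at the 99% level.
p*(1−p*) = 0.65·0.35 = 0.2275.
(z*)²·p*(1−p*)/E² = 6.635776·0.2275/0.002601 = 580.407.
Rounding up, n = 581.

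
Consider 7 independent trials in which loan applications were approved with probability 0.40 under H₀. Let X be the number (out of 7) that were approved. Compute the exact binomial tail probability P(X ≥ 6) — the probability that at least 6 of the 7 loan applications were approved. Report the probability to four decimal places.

X ~ Binomial(n=7, p=0.40).
P(X ≥ 6) = C(7,6)·0.40^6·0.60^1 + C(7,7)·0.40^7·0.60^0.
= 0.017203 + 0.001638 = 0.0188.

P = 0.0188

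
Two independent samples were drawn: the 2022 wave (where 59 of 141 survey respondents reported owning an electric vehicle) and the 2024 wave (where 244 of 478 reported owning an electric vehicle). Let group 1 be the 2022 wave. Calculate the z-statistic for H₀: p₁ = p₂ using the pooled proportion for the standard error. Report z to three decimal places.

z = -1.921

Sample proportions: p̂₁ = 59/141 = 0.41844 and p̂₂ = 244/478 = 0.51046.
Pooling: p̂ = 303/619 = 0.48950.
Pooled SE = √[0.2498897·0.00918425] ≈ 0.047907.
z = (p̂₁ − p̂₂)/SE = (0.41844 − 0.51046)/0.047907 = -0.09202/0.047907 = -1.921.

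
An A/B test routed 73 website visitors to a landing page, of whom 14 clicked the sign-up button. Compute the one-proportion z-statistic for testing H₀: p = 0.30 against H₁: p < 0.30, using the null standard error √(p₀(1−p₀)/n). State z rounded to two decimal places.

The sample proportion is 14/73 = 0.19178.
SE₀ = √(0.30·0.70/73) = 0.053635.
z = (p̂ − p₀)/SE = (0.19178 − 0.30)/0.053635 = -2.02.

z = -2.02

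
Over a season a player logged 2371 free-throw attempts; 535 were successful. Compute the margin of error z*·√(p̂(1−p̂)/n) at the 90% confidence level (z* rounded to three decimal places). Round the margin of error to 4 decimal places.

Sample proportion p̂ = 535/2371 = 0.22564.
Standard error of p̂: √(0.174728/2371) = √0.000073694 = 0.008585.
z* = 1.645 at the 90% level.
So ME = 0.0141.

ME = 0.0141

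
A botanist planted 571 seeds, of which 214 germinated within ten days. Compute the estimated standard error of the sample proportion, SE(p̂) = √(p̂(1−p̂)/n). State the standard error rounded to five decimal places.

SE = 0.02026

p̂ = 214/571 = 0.37478.
p̂(1−p̂) = 0.37478·0.62522 = 0.234320.
Dividing by n and taking the root: √0.000410368 = 0.02026.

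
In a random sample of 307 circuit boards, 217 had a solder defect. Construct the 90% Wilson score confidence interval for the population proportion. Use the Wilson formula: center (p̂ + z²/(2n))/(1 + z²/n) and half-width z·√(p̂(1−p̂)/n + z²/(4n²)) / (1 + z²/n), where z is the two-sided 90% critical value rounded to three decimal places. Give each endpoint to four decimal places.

Here p̂ = 217/307 = 0.70684 and z = 1.645 (z² = 2.706025).
Denominator 1 + z²/n = 1 + 2.706025/307 = 1.008814.
Adjusted center: (0.70684 + z²/(2n))/1.008814 = 0.70503.
Radicand: p̂(1−p̂)/n + z²/(4n²) = 0.000674974 + 0.000007178 = 0.000682152.
Half-width = 1.645·√0.000682152/1.008814 = 0.04259.
Interval: 0.70503 ± 0.04259 → (0.6624, 0.7476).

(0.6624, 0.7476)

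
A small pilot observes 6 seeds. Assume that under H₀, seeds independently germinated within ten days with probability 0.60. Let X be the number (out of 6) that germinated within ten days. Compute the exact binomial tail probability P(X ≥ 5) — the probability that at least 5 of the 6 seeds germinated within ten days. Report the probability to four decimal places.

X ~ Binomial(n=6, p=0.60).
P(X ≥ 5) = C(6,5)·0.60^5·0.40^1 + C(6,6)·0.60^6·0.40^0.
= 0.186624 + 0.046656 = 0.2333.

P = 0.2333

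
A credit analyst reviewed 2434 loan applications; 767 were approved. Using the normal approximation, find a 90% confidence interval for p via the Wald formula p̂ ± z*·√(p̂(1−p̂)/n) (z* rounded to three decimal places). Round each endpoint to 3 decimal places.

With x = 767 successes in n = 2434, p̂ = 0.31512.
SE = √(p̂(1−p̂)/n) = √(0.215819/2434) = 0.009416.
The 90% critical value is z* = 1.645.
Margin of error: 1.645 × 0.009416 = 0.01549.
Interval: 0.31512 ± 0.01549 → (0.300, 0.331).

(0.300, 0.331)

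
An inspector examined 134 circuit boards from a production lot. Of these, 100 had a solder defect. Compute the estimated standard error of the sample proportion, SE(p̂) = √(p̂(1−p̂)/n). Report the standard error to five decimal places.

With x = 100 successes in n = 134, p̂ = 0.74627.
p̂(1−p̂) = 0.189351.
SE = √(0.189351/134) = √0.001413067 = 0.03759.

SE = 0.03759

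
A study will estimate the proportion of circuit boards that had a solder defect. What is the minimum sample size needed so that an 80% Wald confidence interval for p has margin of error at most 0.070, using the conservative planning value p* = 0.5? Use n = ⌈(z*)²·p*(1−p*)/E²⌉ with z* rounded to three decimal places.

n = 84

z* = 1.282 at the 80% level.
p*(1−p*) = 0.50·0.50 = 0.2500.
Required n before rounding: 1.643524 × 0.2500 / 0.070² = 83.853.
Rounding up, n = 84.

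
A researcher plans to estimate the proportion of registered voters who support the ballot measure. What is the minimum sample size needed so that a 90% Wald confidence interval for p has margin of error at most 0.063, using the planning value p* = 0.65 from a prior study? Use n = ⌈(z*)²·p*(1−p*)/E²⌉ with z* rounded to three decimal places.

n = 156

For 90% confidence, z* = 1.645.
p*(1−p*) = 0.2275.
Required n before rounding: 2.706025 × 0.2275 / 0.063² = 155.107.
Rounding up, n = 156.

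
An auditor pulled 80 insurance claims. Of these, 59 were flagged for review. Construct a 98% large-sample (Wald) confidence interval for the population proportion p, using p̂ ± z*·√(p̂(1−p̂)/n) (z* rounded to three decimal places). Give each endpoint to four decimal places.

(0.6231, 0.8519)

The sample proportion is 59/80 = 0.73750.
SE = √(p̂(1−p̂)/n) = √(0.193594/80) = 0.049193.
For 98% confidence, z* = 2.326.
Margin = 2.326·0.049193 = 0.11442.
Interval: 0.73750 ± 0.11442 → (0.6231, 0.8519).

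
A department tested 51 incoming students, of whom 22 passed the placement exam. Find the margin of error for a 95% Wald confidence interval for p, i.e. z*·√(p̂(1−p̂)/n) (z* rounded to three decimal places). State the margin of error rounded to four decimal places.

ME = 0.1359

The sample proportion is 22/51 = 0.43137.
Standard error of p̂: √(0.245290/51) = √0.004809613 = 0.069351.
For 95% confidence, z* = 1.960.
Margin of error = z*·SE = 1.960 × 0.069351 = 0.1359.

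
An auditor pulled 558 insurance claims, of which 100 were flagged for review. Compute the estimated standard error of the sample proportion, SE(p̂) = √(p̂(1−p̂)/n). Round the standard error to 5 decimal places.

SE = 0.01624

Sample proportion p̂ = 100/558 = 0.17921.
p̂(1−p̂) = 0.17921·0.82079 = 0.147094.
Dividing by n and taking the root: √0.000263609 = 0.01624.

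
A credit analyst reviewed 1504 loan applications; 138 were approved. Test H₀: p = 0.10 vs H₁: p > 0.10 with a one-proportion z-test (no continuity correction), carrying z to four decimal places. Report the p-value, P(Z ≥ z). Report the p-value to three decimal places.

p-value = 0.857

Sample proportion p̂ = 138/1504 = 0.09176.
Under H₀, SE = √(p₀(1−p₀)/n) = √(0.10·0.90/1504) = √0.000059840 = 0.007736.
z = (p̂ − p₀)/SE = (138/1504 − 0.10)/0.007736 ≈ -1.0658.
p-value = P(Z ≥ z) with z = -1.0658 → 0.857.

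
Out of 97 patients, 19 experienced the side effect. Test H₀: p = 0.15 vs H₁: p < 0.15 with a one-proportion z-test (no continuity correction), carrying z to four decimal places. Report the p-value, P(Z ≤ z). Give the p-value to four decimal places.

p̂ = 19/97 = 0.19588.
Under H₀, SE = √(p₀(1−p₀)/n) = √(0.15·0.85/97) = √0.001314433 = 0.036255.
Test statistic (full precision, shown to 4 dp): z = (19/97 − 0.15)/SE₀ ≈ 1.2654.
From the standard normal, P(Z ≤ z) = 0.8971.

p-value = 0.8971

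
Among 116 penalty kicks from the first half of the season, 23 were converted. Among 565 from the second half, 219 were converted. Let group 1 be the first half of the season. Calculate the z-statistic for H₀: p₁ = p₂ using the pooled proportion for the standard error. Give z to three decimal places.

Sample proportions: p̂₁ = 23/116 = 0.19828 and p̂₂ = 219/565 = 0.38761.
Pooling: p̂ = 242/681 = 0.35536.
SE = √[p̂(1−p̂)(1/n₁+1/n₂)] = √[0.35536·0.64464·(1/116+1/565)] ≈ 0.048788.
z = -0.18933/0.048788 = -3.881.

z = -3.881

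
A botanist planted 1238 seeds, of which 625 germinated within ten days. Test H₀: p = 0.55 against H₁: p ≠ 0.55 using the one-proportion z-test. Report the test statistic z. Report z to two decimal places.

With x = 625 successes in n = 1238, p̂ = 0.50485.
Under H₀, SE = √(p₀(1−p₀)/n) = √(0.55·0.45/1238) = √0.000199919 = 0.014139.
z = (p̂ − p₀)/SE = (0.50485 − 0.55)/0.014139 = -3.19.

z = -3.19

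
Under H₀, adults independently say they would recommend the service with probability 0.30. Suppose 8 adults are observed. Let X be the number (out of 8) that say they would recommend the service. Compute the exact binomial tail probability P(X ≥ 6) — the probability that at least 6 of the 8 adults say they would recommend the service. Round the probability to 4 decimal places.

X ~ Binomial(n=8, p=0.30).
P(X ≥ 6) = C(8,6)·0.30^6·0.70^2 + C(8,7)·0.30^7·0.70^1 + C(8,8)·0.30^8·0.70^0.
= 0.010002 + 0.001225 + 0.000066 = 0.0113.

P = 0.0113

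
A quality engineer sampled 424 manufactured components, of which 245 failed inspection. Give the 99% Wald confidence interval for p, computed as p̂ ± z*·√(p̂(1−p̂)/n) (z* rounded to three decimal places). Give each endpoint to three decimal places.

(0.516, 0.640)

p̂ = 245/424 = 0.57783.
SE(p̂) = √(0.57783·0.42217/424) = 0.023986.
z* = 2.576 at the 99% level.
Margin of error: 2.576 × 0.023986 = 0.06179.
Interval: 0.57783 ± 0.06179 → (0.516, 0.640).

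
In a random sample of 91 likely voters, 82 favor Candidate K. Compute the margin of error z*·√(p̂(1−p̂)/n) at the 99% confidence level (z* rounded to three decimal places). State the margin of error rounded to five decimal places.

ME = 0.08061

With x = 82 successes in n = 91, p̂ = 0.90110.
SE(p̂) = √(0.90110·0.09890/91) = 0.031294.
For 99% confidence, z* = 2.576.
So ME = 0.08061.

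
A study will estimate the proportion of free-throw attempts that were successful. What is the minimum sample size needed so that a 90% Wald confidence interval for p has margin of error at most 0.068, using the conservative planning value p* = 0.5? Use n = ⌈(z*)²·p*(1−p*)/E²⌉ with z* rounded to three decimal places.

z* = 1.645 at the 90% level.
p*(1−p*) = 0.50·0.50 = 0.2500.
(z*)²·p*(1−p*)/E² = 2.706025·0.2500/0.004624 = 146.303.
⌈146.303⌉ = 147.

n = 147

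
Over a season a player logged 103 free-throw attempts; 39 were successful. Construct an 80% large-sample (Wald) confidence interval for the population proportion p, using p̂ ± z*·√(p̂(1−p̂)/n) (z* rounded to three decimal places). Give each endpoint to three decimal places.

p̂ = 39/103 = 0.37864.
SE = √(p̂(1−p̂)/n) = √(0.235272/103) = 0.047793.
For 80% confidence, z* = 1.282.
Margin = 1.282·0.047793 = 0.06127.
CI: 0.37864 ± 0.06127 = (0.317, 0.440).

(0.317, 0.440)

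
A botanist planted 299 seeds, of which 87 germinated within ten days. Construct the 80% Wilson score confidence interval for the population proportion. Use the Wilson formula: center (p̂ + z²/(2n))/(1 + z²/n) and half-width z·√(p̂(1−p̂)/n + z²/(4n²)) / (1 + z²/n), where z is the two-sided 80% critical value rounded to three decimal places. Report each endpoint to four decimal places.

Here p̂ = 87/299 = 0.29097 and z = 1.282 (z² = 1.643524).
1 + z²/n = 1.005497.
Center = (0.29097 + 0.002748)/1.005497 = 0.29211.
Radicand: p̂(1−p̂)/n + z²/(4n²) = 0.000689988 + 0.000004596 = 0.000694584.
Half-width = 1.282·√0.000694584/1.005497 = 0.03360.
CI: 0.29211 ± 0.03360 = (0.2585, 0.3257).

(0.2585, 0.3257)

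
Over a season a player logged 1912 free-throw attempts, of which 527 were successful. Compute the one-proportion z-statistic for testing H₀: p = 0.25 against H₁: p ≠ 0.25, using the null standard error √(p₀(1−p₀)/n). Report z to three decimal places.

z = 2.588

Sample proportion p̂ = 527/1912 = 0.27563.
Null standard error: √(0.25·0.75/1912) = √0.000098065 = 0.009903.
z = (p̂ − p₀)/SE = (0.27563 − 0.25)/0.009903 = 2.588.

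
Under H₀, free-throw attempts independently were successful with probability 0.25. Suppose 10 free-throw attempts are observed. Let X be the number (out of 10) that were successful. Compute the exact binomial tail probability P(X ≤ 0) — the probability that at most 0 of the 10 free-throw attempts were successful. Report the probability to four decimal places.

X ~ Binomial(n=10, p=0.25).
P(X ≤ 0) = C(10,0)·0.25^0·0.75^10.
= 0.056314 = 0.0563.

P = 0.0563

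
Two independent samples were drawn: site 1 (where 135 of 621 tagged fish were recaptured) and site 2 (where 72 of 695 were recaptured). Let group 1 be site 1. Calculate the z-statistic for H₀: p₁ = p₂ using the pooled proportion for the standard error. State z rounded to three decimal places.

z = 5.660

p̂₁ = 135/621 = 0.21739, p̂₂ = 72/695 = 0.10360.
Pooled p̂ = (135+72)/(621+695) = 207/1316 = 0.15729.
Pooled SE = √[0.1325532·0.00304915] ≈ 0.020104.
z = 0.11379/0.020104 = 5.660.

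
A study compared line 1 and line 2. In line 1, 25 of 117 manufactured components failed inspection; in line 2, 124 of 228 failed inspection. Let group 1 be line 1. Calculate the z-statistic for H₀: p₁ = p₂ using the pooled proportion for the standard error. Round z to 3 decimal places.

Sample proportions: p̂₁ = 25/117 = 0.21368 and p̂₂ = 124/228 = 0.54386.
Pooling: p̂ = 149/345 = 0.43188.
Pooled SE = √[0.2453602·0.01293297] ≈ 0.056331.
z = -0.33018/0.056331 = -5.861.

z = -5.861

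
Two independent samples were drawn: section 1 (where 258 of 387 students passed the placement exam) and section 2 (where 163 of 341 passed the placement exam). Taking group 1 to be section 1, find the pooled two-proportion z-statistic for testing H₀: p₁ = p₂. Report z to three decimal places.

z = 5.144

p̂₁ = 258/387 = 0.66667, p̂₂ = 163/341 = 0.47801.
Pooled p̂ = (258+163)/(387+341) = 421/728 = 0.57830.
Pooled SE = √[0.2438696·0.00551653] ≈ 0.036679.
z = 0.18866/0.036679 = 5.144.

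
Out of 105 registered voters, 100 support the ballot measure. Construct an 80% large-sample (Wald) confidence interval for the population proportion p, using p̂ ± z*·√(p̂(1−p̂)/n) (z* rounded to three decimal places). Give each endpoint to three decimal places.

(0.926, 0.979)

The sample proportion is 100/105 = 0.95238.
SE(p̂) = √(0.95238·0.04762/105) = 0.020783.
The 80% critical value is z* = 1.282.
Margin = 1.282·0.020783 = 0.02664.
Interval: 0.95238 ± 0.02664 → (0.926, 0.979).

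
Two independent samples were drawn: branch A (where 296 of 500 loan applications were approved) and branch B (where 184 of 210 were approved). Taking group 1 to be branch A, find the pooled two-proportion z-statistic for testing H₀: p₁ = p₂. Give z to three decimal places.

p̂₁ = 296/500 = 0.59200, p̂₂ = 184/210 = 0.87619.
Pooling: p̂ = 480/710 = 0.67606.
SE = √[p̂(1−p̂)(1/n₁+1/n₂)] = √[0.67606·0.32394·(1/500+1/210)] ≈ 0.038482.
z = -0.28419/0.038482 = -7.385.

z = -7.385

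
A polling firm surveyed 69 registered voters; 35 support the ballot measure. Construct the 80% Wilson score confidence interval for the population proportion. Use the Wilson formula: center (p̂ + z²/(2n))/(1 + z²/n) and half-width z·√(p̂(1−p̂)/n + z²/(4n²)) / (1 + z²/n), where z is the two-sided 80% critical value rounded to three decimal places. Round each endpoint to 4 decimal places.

(0.4308, 0.5833)

Here p̂ = 35/69 = 0.50725 and z = 1.282 (z² = 1.643524).
Denominator 1 + z²/n = 1 + 1.643524/69 = 1.023819.
Center = (0.50725 + 0.011910)/1.023819 = 0.50708.
Radicand: p̂(1−p̂)/n + z²/(4n²) = 0.003622427 + 0.000086301 = 0.003708728.
Half-width = 1.282·√0.003708728/1.023819 = 0.07626.
CI: 0.50708 ± 0.07626 = (0.4308, 0.5833).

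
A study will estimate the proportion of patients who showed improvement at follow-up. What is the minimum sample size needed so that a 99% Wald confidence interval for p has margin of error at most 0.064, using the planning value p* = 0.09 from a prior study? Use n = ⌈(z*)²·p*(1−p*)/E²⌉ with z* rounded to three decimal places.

n = 133

For 99% confidence, z* = 2.576.
p*(1−p*) = 0.09·0.91 = 0.0819.
(z*)²·p*(1−p*)/E² = 6.635776·0.0819/0.004096 = 132.683.
⌈132.683⌉ = 133.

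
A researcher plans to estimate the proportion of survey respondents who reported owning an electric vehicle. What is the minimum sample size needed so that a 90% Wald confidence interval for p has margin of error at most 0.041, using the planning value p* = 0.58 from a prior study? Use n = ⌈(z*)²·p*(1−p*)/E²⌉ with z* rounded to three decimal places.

n = 393

The 90% critical value is z* = 1.645.
p*(1−p*) = 0.58·0.42 = 0.2436.
Required n before rounding: 2.706025 × 0.2436 / 0.041² = 392.140.
⌈392.140⌉ = 393.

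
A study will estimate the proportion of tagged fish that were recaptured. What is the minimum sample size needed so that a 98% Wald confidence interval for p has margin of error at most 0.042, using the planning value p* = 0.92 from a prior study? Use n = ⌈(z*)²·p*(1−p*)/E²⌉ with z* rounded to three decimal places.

n = 226

The 98% critical value is z* = 2.326.
p*(1−p*) = 0.0736.
(z*)²·p*(1−p*)/E² = 5.410276·0.0736/0.001764 = 225.735.
Rounding up, n = 226.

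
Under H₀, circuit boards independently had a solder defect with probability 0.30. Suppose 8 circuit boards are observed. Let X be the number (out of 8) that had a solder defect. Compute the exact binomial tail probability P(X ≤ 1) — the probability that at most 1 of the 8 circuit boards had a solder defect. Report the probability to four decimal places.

P = 0.2553

X ~ Binomial(n=8, p=0.30).
P(X ≤ 1) = C(8,0)·0.30^0·0.70^8 + C(8,1)·0.30^1·0.70^7.
= 0.057648 + 0.197650 = 0.2553.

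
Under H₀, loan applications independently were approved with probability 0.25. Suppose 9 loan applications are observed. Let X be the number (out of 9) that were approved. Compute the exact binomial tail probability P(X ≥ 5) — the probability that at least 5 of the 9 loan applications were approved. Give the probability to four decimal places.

P = 0.0489

X ~ Binomial(n=9, p=0.25).
P(X ≥ 5) = Σ_{j=5}^{9} C(9,j)·0.25^j·0.75^{9−j}.
= 0.038933 + 0.008652 + 0.001236 + 0.000103 + 0.000004 = 0.0489.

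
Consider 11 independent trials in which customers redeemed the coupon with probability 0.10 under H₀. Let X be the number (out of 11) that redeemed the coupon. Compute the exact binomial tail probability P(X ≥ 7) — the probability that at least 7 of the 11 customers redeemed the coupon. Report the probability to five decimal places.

P = 0.00002

X is binomial with n = 11 and p = 0.10.
P(X ≥ 7) = Σ_{j=7}^{11} C(11,j)·0.10^j·0.90^{11−j}.
= 0.000022 + 0.000001 + 0.000000 + 0.000000 + 0.000000 = 0.00002.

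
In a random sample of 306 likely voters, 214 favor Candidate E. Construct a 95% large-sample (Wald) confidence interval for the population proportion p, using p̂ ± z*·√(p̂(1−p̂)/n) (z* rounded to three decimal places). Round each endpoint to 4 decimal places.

Sample proportion p̂ = 214/306 = 0.69935.
SE = √(p̂(1−p̂)/n) = √(0.210261/306) = 0.026213.
z* = 1.960 at the 95% level.
Margin of error: 1.960 × 0.026213 = 0.05138.
Interval: 0.69935 ± 0.05138 → (0.6480, 0.7507).

(0.6480, 0.7507)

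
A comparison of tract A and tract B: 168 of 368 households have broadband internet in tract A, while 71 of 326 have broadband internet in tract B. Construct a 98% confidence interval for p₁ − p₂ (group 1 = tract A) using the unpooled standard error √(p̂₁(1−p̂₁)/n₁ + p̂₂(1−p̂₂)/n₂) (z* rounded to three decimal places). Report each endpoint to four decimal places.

(0.1583, 0.3192)

p̂₁ = 0.45652, p̂₂ = 0.21779, so the observed difference is 0.23873.
SE = √(0.000674211 + 0.000522572) = √0.001196783 = 0.034595.
For 98% confidence, z* = 2.326. Margin = 2.326·0.034595 = 0.08047.
Interval: 0.23873 ± 0.08047 → (0.1583, 0.3192).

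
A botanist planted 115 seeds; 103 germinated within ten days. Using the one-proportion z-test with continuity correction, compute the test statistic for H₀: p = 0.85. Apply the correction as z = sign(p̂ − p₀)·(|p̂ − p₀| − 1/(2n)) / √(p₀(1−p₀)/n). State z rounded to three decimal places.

With x = 103 successes in n = 115, p̂ = 0.89565. p̂ − p₀ = 0.045652.
Continuity correction 1/(2n) = 1/230 = 0.004348.
Corrected numerator: |0.045652| − 0.004348 = 0.041304.
Under H₀, SE = √(p₀(1−p₀)/n) = √(0.85·0.15/115) = √0.001108696 = 0.033297.
z = (+)0.041304/0.033297 = 1.240.

z = 1.240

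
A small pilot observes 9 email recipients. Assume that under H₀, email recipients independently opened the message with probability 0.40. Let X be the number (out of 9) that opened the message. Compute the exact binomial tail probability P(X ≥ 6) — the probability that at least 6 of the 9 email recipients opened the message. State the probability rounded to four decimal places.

X is binomial with n = 9 and p = 0.40.
P(X ≥ 6) = C(9,6)·0.40^6·0.60^3 + C(9,7)·0.40^7·0.60^2 + C(9,8)·0.40^8·0.60^1 + C(9,9)·0.40^9·0.60^0.
= 0.074318 + 0.021234 + 0.003539 + 0.000262 = 0.0994.

P = 0.0994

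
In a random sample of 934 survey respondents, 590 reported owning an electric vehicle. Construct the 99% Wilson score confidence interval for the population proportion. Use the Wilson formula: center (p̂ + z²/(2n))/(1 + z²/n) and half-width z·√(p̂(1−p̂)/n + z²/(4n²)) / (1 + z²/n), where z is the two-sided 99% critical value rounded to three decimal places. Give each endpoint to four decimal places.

Here p̂ = 590/934 = 0.63169 and z = 2.576 (z² = 6.635776).
1 + z²/n = 1.007105.
Center = (0.63169 + 0.003552)/1.007105 = 0.63076.
Radicand: p̂(1−p̂)/n + z²/(4n²) = 0.000249098 + 0.000001902 = 0.000251000.
Half-width = 2.576·√0.000251000/1.007105 = 0.04052.
CI: 0.63076 ± 0.04052 = (0.5902, 0.6713).

(0.5902, 0.6713)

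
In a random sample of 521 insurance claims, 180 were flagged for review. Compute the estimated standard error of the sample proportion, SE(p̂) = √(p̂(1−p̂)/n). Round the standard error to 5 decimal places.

Sample proportion p̂ = 180/521 = 0.34549.
p̂(1−p̂) = 0.226127.
SE = √(0.226127/521) = 0.02083.

SE = 0.02083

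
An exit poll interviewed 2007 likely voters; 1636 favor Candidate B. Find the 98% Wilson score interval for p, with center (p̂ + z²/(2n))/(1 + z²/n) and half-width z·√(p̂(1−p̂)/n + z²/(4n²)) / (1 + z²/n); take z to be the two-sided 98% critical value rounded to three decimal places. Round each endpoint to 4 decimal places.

Here p̂ = 1636/2007 = 0.81515 and z = 2.326 (z² = 5.410276).
1 + z²/n = 1.002696.
Center = (0.81515 + 0.001348)/1.002696 = 0.81430.
Radicand: p̂(1−p̂)/n + z²/(4n²) = 0.000075078 + 0.000000336 = 0.000075414.
Half-width = 2.326·√0.000075414/1.002696 = 0.02014.
So the interval runs from 0.7942 to 0.8344.

(0.7942, 0.8344)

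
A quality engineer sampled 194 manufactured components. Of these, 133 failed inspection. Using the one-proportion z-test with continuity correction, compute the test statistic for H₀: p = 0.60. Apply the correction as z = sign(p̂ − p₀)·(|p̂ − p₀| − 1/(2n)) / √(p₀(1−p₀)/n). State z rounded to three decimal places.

z = 2.359

p̂ = 133/194 = 0.68557. p̂ − p₀ = 0.085567.
1/(2n) = 0.002577.
Corrected numerator: |0.085567| − 0.002577 = 0.082990.
Null standard error: √(0.60·0.40/194) = √0.001237113 = 0.035173.
z = (+)0.082990/0.035173 = 2.359.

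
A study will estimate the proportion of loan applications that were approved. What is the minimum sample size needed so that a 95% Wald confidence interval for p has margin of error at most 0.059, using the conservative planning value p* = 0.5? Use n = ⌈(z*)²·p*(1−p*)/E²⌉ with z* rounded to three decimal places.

The 95% critical value is z* = 1.960.
p*(1−p*) = 0.50·0.50 = 0.2500.
Required n before rounding: 3.841600 × 0.2500 / 0.059² = 275.898.
Rounding up, n = 276.

n = 276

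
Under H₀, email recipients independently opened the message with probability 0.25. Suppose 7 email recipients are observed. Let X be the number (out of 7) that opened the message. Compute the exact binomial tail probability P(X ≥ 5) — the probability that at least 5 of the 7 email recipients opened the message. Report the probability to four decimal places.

P = 0.0129

X ~ Binomial(n=7, p=0.25).
P(X ≥ 5) = C(7,5)·0.25^5·0.75^2 + C(7,6)·0.25^6·0.75^1 + C(7,7)·0.25^7·0.75^0.
= 0.011536 + 0.001282 + 0.000061 = 0.0129.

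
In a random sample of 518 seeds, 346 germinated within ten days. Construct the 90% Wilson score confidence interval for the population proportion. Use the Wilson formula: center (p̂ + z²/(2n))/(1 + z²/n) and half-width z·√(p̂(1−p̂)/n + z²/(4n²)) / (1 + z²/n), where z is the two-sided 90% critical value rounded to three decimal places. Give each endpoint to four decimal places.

(0.6331, 0.7010)

Here p̂ = 346/518 = 0.66795 and z = 1.645 (z² = 2.706025).
1 + z²/n = 1.005224.
Center = (0.66795 + 0.002612)/1.005224 = 0.66708.
Radicand: p̂(1−p̂)/n + z²/(4n²) = 0.000428169 + 0.000002521 = 0.000430690.
Half-width = 1.645·√0.000430690/1.005224 = 0.03396.
So the interval runs from 0.6331 to 0.7010.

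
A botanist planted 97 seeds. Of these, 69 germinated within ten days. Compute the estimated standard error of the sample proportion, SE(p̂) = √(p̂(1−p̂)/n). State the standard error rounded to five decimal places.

SE = 0.04601

With x = 69 successes in n = 97, p̂ = 0.71134.
p̂(1−p̂) = 0.71134·0.28866 = 0.205335.
Dividing by n and taking the root: √0.002116856 = 0.04601.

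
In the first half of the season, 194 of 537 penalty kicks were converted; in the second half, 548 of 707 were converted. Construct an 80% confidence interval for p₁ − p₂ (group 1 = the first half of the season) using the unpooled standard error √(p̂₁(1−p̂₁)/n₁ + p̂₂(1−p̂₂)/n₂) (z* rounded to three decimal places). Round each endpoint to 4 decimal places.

(-0.4472, -0.3805)

p̂₁ = 0.36127, p̂₂ = 0.77511, so the observed difference is -0.41384.
SE = √(0.000429708 + 0.000246558) = √0.000676266 = 0.026005.
For 80% confidence, z* = 1.282. Margin of error = 0.03334.
CI: -0.41384 ± 0.03334 = (-0.4472, -0.3805).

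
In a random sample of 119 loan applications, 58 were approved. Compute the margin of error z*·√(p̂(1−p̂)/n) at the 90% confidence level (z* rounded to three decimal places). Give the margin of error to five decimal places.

The sample proportion is 58/119 = 0.48739.
SE = √(p̂(1−p̂)/n) = √(0.249841/119) = 0.045820.
The 90% critical value is z* = 1.645.
So ME = 0.07537.

ME = 0.07537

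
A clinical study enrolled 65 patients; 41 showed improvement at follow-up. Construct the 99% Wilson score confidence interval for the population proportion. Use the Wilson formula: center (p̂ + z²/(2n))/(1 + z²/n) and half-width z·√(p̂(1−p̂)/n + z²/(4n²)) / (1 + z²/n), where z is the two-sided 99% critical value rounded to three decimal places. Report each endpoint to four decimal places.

(0.4713, 0.7660)

Here p̂ = 41/65 = 0.63077 and z = 2.576 (z² = 6.635776).
1 + z²/n = 1.102089.
Center = (0.63077 + 0.051044)/1.102089 = 0.61866.
Radicand: p̂(1−p̂)/n + z²/(4n²) = 0.003583068 + 0.000392649 = 0.003975717.
Half-width = z·√(radicand)/denom = 2.576·0.063053/1.102089 = 0.14738.
CI: 0.61866 ± 0.14738 = (0.4713, 0.7660).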